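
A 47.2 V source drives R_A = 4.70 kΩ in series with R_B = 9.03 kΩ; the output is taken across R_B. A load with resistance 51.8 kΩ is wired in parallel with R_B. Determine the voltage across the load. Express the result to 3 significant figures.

The load sits in parallel with R_B: R_B‖R_L = (9.03 × 51.8) / (9.03 + 51.8) = 7.690 kΩ.
V_out = 47.2 × 7.690 / (4.70 + 7.690) = 47.2 × 7.690/12.39 = 29.3 V.

V_out ≈ 29.3 V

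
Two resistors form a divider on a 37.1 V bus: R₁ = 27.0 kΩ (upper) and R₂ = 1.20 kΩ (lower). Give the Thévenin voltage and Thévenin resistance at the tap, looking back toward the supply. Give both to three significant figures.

V_th = 1.58 V, R_th = 1.15 kΩ

V_th is the open-circuit tap voltage: 37.1 × 1.20/(27.0 + 1.20) = 1.58 V.
With the supply zeroed, R₁ and R₂ appear in parallel from the tap: R_th = R₁‖R₂ = (27.0 × 1.20)/28.20 = 1.15 kΩ.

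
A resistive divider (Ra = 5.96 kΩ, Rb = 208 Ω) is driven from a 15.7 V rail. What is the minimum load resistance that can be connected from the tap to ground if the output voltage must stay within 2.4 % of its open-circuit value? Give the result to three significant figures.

Output resistance R_th = Ra‖Rb = (5960 × 208)/6168 = 201.0 Ω.
The fractional drop is R_th/(R_th + R_L); requiring this ≤ 0.0240 gives R_L ≥ R_th(1/0.0240 − 1) = 201.0 × 40.67 = 8.17 kΩ.

R_L(min) ≈ 8.17 kΩ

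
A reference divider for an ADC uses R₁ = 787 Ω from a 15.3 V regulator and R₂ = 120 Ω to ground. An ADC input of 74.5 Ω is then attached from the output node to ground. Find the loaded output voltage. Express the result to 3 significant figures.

The load sits in parallel with R₂: R₂‖R_L = (120 × 74.5) / (120 + 74.5) = 45.96 Ω.
V_out = 15.3 × 45.96 / (787 + 45.96) = 15.3 × 45.96/833.0 = 0.844 V.

V_out ≈ 0.844 V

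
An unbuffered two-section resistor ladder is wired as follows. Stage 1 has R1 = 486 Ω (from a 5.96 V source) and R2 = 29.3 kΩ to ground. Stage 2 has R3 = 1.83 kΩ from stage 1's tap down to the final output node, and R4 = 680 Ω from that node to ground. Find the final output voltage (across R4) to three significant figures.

V_out ≈ 1.33 V

Stage 2 presents R3+R4 = 2510 Ω as a load on stage 1's tap.
Stage 1's lower leg becomes R2‖(R3+R4) = 2312 Ω, so V_mid = 5.96 × 2312/2798 = 4.925 V.
Stage 2 is itself unloaded: V_out = V_mid × R4/(R3+R4) = 4.925 × 680/2510 = 1.33 V.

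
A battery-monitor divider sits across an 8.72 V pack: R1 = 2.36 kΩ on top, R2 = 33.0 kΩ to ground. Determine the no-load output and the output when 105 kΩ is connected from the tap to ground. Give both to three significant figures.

Unloaded: 8.14 V; loaded: 7.97 V

Open-circuit: V = 8.72 × 33.0/(2.36 + 33.0) = 8.14 V.
With the load, R2 becomes R2‖R_L = 25.11 kΩ, so V = 8.72 × 25.11/27.47 = 7.97 V.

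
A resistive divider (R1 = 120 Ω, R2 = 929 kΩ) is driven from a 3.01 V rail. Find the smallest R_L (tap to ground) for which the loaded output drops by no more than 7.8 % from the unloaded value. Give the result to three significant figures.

R_L(min) ≈ 1.42 kΩ

Output resistance R_th = R1‖R2 = (120 × 929000)/929100 = 120.0 Ω.
The fractional drop is R_th/(R_th + R_L); requiring this ≤ 0.0780 gives R_L ≥ R_th(1/0.0780 − 1) = 120.0 × 11.82 = 1.42 kΩ.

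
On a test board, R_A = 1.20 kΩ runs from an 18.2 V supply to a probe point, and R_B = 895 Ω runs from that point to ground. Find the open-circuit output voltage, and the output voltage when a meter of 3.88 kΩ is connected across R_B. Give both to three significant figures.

Open-circuit: V = 18.2 × 895/(1200 + 895) = 7.78 V.
With the load, R_B becomes R_B‖R_L = 727.2 Ω, so V = 18.2 × 727.2/1927 = 6.87 V.

Unloaded: 7.78 V; loaded: 6.87 V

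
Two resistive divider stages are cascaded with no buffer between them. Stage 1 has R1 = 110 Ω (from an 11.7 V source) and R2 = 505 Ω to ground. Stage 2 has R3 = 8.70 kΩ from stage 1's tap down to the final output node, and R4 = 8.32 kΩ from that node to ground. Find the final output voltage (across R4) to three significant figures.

V_out ≈ 4.67 V

Stage 2 presents R3+R4 = 17020 Ω as a load on stage 1's tap.
Stage 1's lower leg becomes R2‖(R3+R4) = 490.4 Ω, so V_mid = 11.7 × 490.4/600.4 = 9.557 V.
Stage 2 is itself unloaded: V_out = V_mid × R4/(R3+R4) = 9.557 × 8320/17020 = 4.67 V.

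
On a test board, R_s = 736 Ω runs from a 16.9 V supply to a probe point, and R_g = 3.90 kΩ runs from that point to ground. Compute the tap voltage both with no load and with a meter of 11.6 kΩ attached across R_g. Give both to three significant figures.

Unloaded: 14.2 V; loaded: 13.5 V

Open-circuit: V = 16.9 × 3900/(736 + 3900) = 14.2 V.
With the load, R_g becomes R_g‖R_L = 2919 Ω, so V = 16.9 × 2919/3655 = 13.5 V.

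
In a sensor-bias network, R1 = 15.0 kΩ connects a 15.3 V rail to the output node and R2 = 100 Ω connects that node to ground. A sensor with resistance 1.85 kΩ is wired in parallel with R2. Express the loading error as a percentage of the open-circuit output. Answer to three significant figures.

5.10 %

The divider's output (Thévenin) resistance is R1‖R2 = 99.34 Ω.
Fractional drop under load = R_th/(R_th + R_L) = 99.34 / (99.34 + 1850) = 0.05096.
So the output falls by 5.10 %.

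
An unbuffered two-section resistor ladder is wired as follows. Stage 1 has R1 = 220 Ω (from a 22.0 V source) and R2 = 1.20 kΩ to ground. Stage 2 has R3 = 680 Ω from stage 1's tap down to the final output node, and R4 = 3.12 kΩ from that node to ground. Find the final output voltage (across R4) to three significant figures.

Stage 2 presents R3+R4 = 3800 Ω as a load on stage 1's tap.
Stage 1's lower leg becomes R2‖(R3+R4) = 912.0 Ω, so V_mid = 22.0 × 912.0/1132 = 17.72 V.
Stage 2 is itself unloaded: V_out = V_mid × R4/(R3+R4) = 17.72 × 3120/3800 = 14.6 V.

V_out ≈ 14.6 V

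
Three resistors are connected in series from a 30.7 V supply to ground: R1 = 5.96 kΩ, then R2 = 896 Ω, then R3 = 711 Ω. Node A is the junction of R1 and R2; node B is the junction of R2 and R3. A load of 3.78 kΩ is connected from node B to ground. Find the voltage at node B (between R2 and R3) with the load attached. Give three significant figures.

At node B, R3 is in parallel with the load: R3‖R_L = 598.4 Ω.
Below node A the resistance is R2 + (R3‖R_L) = 1494 Ω, so V_A = 30.7 × 1494/7454 = 6.155 V.
Then V_B = V_A × (R3‖R_L)/(R2 + R3‖R_L) = 6.155 × 598.4/1494 = 2.46 V.

V ≈ 2.46 V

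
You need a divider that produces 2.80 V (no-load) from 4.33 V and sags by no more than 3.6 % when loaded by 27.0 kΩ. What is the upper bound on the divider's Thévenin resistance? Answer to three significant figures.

Loading drop = R_th/(R_th + R_L) ≤ 0.0360, so R_th ≤ R_L · ε/(1−ε) = 27.0 kΩ × 0.0360/0.9640 = 1.01 kΩ.
(Any R1, R2 with R2/(R1+R2) = 0.647 and R1‖R2 ≤ 1.01 kΩ will meet the spec.)

R_th ≤ 1.01 kΩ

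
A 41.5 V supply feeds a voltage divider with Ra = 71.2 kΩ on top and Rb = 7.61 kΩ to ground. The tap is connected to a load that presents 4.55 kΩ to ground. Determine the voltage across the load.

V_out ≈ 1.60 V

The load sits in parallel with Rb: Rb‖R_L = (7.61 × 4.55) / (7.61 + 4.55) = 2.847 kΩ.
V_out = 41.5 × 2.847 / (71.2 + 2.847) = 41.5 × 2.847/74.05 = 1.60 V.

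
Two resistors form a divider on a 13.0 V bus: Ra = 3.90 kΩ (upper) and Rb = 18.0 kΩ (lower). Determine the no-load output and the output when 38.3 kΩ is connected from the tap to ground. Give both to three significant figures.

Open-circuit: V = 13.0 × 18.0/(3.90 + 18.0) = 10.7 V.
With the load, Rb becomes Rb‖R_L = 12.25 kΩ, so V = 13.0 × 12.25/16.15 = 9.86 V.

Unloaded: 10.7 V; loaded: 9.86 V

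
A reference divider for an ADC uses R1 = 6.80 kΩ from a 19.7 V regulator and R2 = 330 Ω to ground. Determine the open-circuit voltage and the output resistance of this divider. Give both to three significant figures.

V_th is the open-circuit tap voltage: 19.7 × 330/(6800 + 330) = 0.912 V.
With the supply zeroed, R1 and R2 appear in parallel from the tap: R_th = R1‖R2 = (6800 × 330)/7130 = 315 Ω.

V_th = 0.912 V, R_th = 315 Ω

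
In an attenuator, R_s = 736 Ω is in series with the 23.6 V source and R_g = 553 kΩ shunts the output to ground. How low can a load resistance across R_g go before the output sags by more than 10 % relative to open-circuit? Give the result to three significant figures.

Output resistance R_th = R_s‖R_g = (736 × 553000)/553700 = 735.0 Ω.
The fractional drop is R_th/(R_th + R_L); requiring this ≤ 0.100 gives R_L ≥ R_th(1/0.100 − 1) = 735.0 × 9.000 = 6.62 kΩ.

R_L(min) ≈ 6.62 kΩ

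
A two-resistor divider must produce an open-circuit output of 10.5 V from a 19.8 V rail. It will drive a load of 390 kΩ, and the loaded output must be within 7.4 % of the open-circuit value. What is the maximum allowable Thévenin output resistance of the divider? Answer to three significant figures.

Loading drop = R_th/(R_th + R_L) ≤ 0.0740, so R_th ≤ R_L · ε/(1−ε) = 390 kΩ × 0.0740/0.9260 = 31.2 kΩ.
(Any R1, R2 with R2/(R1+R2) = 0.530 and R1‖R2 ≤ 31.2 kΩ will meet the spec.)

R_th ≤ 31.2 kΩ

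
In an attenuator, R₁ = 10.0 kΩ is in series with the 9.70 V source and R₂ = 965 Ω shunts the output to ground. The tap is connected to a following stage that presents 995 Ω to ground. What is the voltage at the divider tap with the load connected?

V_out ≈ 0.453 V

The load sits in parallel with R₂: R₂‖R_L = (965 × 995) / (965 + 995) = 489.9 Ω.
V_out = 9.70 × 489.9 / (10000 + 489.9) = 9.70 × 489.9/10490 = 0.453 V.
(Unloaded it would have been 0.854 V.)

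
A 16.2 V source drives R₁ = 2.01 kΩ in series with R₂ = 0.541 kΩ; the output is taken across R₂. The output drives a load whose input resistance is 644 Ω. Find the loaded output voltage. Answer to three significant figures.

V_out ≈ 2.07 V

The load sits in parallel with R₂: R₂‖R_L = (541 × 644) / (541 + 644) = 294.0 Ω.
V_out = 16.2 × 294.0 / (2010 + 294.0) = 16.2 × 294.0/2304 = 2.07 V.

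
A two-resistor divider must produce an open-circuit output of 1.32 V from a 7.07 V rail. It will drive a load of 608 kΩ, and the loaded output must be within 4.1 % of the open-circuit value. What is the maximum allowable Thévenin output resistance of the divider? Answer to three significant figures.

R_th ≤ 26.0 kΩ

Loading drop = R_th/(R_th + R_L) ≤ 0.0410, so R_th ≤ R_L · ε/(1−ε) = 608 kΩ × 0.0410/0.9590 = 26.0 kΩ.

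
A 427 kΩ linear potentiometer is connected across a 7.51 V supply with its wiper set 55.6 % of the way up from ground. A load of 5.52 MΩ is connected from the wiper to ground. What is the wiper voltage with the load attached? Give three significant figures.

The wiper splits the pot into (1−α)R = 189.6 kΩ above and αR = 237.4 kΩ below.
Lower section ‖ load = 227.6 kΩ.
V_wiper = 7.51 × 227.6/(189.6 + 227.6) = 4.10 V.

V ≈ 4.10 V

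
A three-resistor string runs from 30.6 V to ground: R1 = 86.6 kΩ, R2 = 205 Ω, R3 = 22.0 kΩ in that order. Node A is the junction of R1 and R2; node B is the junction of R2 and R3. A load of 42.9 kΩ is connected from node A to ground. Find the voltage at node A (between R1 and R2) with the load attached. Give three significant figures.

Below node A the series string R2+R3 = 22200 Ω sits in parallel with the 42900 Ω load: 14630 Ω.
V_A = 30.6 × 14630/(86600 + 14630) = 4.42 V.

V ≈ 4.42 V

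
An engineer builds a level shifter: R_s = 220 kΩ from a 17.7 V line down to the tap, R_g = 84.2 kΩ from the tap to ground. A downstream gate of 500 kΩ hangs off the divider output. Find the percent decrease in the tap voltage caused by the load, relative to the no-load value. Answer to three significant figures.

10.9 %

The divider's output (Thévenin) resistance is R_s‖R_g = 60.89 kΩ.
Fractional drop under load = R_th/(R_th + R_L) = 60.89 / (60.89 + 500) = 0.1086.
So the output falls by 10.9 %.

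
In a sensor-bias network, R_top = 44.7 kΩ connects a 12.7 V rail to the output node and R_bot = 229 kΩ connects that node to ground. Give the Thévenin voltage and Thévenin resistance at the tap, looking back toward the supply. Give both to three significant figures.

V_th is the open-circuit tap voltage: 12.7 × 229/(44.7 + 229) = 10.6 V.
With the supply zeroed, R_top and R_bot appear in parallel from the tap: R_th = R_top‖R_bot = (44.7 × 229)/273.7 = 37.4 kΩ.

V_th = 10.6 V, R_th = 37.4 kΩ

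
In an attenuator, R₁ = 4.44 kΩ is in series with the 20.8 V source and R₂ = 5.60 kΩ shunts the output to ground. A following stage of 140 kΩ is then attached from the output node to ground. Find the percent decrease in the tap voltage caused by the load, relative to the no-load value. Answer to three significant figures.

1.74 %

The divider's output (Thévenin) resistance is R₁‖R₂ = 2.476 kΩ.
Fractional drop under load = R_th/(R_th + R_L) = 2.476 / (2.476 + 140) = 0.01738.
So the output falls by 1.74 %.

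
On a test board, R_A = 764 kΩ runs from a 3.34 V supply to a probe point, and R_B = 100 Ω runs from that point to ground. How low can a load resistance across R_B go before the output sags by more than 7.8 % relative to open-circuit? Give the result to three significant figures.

R_L(min) ≈ 1.18 kΩ

Output resistance R_th = R_A‖R_B = (764000 × 100)/764100 = 99.99 Ω.
The fractional drop is R_th/(R_th + R_L); requiring this ≤ 0.0780 gives R_L ≥ R_th(1/0.0780 − 1) = 99.99 × 11.82 = 1.18 kΩ.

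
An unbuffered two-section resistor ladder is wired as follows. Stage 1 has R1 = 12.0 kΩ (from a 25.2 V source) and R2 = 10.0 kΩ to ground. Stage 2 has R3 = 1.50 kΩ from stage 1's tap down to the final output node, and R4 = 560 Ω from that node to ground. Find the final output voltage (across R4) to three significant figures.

V_out ≈ 0.854 V

Stage 2 presents R3+R4 = 2060 Ω as a load on stage 1's tap.
Stage 1's lower leg becomes R2‖(R3+R4) = 1708 Ω, so V_mid = 25.2 × 1708/13710 = 3.140 V.
Stage 2 is itself unloaded: V_out = V_mid × R4/(R3+R4) = 3.140 × 560/2060 = 0.854 V.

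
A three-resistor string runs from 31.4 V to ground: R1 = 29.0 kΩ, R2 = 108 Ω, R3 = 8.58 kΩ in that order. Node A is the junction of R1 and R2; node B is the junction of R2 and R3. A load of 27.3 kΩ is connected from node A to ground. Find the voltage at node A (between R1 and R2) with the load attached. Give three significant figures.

Below node A the series string R2+R3 = 8688 Ω sits in parallel with the 27300 Ω load: 6591 Ω.
V_A = 31.4 × 6591/(29000 + 6591) = 5.81 V.

V ≈ 5.81 V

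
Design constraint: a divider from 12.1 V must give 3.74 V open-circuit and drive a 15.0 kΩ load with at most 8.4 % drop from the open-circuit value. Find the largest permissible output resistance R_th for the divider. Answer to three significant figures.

Loading drop = R_th/(R_th + R_L) ≤ 0.0840, so R_th ≤ R_L · ε/(1−ε) = 15.0 kΩ × 0.0840/0.9160 = 1.38 kΩ.
(Any R1, R2 with R2/(R1+R2) = 0.309 and R1‖R2 ≤ 1.38 kΩ will meet the spec.)

R_th ≤ 1.38 kΩ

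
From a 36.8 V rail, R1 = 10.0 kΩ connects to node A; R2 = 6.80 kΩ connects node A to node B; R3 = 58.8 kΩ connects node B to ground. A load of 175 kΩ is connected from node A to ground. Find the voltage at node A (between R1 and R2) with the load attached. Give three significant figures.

V ≈ 30.4 V

Below node A the series string R2+R3 = 65.60 kΩ sits in parallel with the 175 kΩ load: 47.71 kΩ.
V_A = 36.8 × 47.71/(10.0 + 47.71) = 30.4 V.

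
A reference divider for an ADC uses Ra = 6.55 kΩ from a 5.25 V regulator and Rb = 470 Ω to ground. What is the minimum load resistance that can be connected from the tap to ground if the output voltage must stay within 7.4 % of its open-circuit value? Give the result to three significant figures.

R_L(min) ≈ 5.49 kΩ

Output resistance R_th = Ra‖Rb = (6550 × 470)/7020 = 438.5 Ω.
The fractional drop is R_th/(R_th + R_L); requiring this ≤ 0.0740 gives R_L ≥ R_th(1/0.0740 − 1) = 438.5 × 12.51 = 5.49 kΩ.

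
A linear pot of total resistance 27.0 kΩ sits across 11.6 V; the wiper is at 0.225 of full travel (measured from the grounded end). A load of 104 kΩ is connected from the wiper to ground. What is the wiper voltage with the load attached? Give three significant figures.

V ≈ 2.50 V

The wiper splits the pot into (1−α)R = 20.93 kΩ above and αR = 6.075 kΩ below.
Lower section ‖ load = 5.740 kΩ.
V_wiper = 11.6 × 5.740/(20.93 + 5.740) = 2.50 V.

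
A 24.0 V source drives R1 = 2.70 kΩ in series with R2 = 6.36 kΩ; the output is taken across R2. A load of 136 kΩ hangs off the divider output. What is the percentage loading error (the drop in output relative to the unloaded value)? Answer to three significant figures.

1.37 %

The divider's output (Thévenin) resistance is R1‖R2 = 1.895 kΩ.
Fractional drop under load = R_th/(R_th + R_L) = 1.895 / (1.895 + 136) = 0.01374.
So the output falls by 1.37 %.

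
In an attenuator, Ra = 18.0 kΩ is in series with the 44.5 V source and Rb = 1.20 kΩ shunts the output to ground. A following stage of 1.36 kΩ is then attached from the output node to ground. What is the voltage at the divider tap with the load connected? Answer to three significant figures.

The load sits in parallel with Rb: Rb‖R_L = (1.20 × 1.36) / (1.20 + 1.36) = 0.6375 kΩ.
V_out = 44.5 × 0.6375 / (18.0 + 0.6375) = 44.5 × 0.6375/18.64 = 1.52 V.

V_out ≈ 1.52 V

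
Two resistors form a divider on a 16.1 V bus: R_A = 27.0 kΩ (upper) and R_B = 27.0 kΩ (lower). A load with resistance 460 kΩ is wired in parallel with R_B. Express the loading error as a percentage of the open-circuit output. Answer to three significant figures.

2.85 %

The divider's output (Thévenin) resistance is R_A‖R_B = 13.50 kΩ.
Fractional drop under load = R_th/(R_th + R_L) = 13.50 / (13.50 + 460) = 0.02851.
So the output falls by 2.85 %.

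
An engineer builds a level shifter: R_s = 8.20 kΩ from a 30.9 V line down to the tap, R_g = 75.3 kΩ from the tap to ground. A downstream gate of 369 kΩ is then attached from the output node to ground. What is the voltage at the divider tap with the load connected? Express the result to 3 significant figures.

The load sits in parallel with R_g: R_g‖R_L = (75.3 × 369) / (75.3 + 369) = 62.54 kΩ.
V_out = 30.9 × 62.54 / (8.20 + 62.54) = 30.9 × 62.54/70.74 = 27.3 V.

V_out ≈ 27.3 V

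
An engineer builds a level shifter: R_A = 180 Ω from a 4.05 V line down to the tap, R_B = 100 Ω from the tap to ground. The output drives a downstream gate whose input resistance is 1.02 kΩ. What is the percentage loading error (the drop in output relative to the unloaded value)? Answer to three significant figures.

The divider's output (Thévenin) resistance is R_A‖R_B = 64.29 Ω.
Fractional drop under load = R_th/(R_th + R_L) = 64.29 / (64.29 + 1020) = 0.05929.
So the output falls by 5.93 %.

5.93 %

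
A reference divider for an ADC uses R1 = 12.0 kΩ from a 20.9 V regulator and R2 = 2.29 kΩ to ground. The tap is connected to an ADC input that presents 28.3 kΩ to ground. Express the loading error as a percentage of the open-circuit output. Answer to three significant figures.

6.36 %

The divider's output (Thévenin) resistance is R1‖R2 = 1.923 kΩ.
Fractional drop under load = R_th/(R_th + R_L) = 1.923 / (1.923 + 28.3) = 0.06363.
So the output falls by 6.36 %.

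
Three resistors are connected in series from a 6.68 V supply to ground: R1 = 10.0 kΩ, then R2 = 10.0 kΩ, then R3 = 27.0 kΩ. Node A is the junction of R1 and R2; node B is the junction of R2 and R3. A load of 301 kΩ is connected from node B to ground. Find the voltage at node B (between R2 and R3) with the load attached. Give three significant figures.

V ≈ 3.70 V

At node B, R3 is in parallel with the load: R3‖R_L = 24.78 kΩ.
Below node A the resistance is R2 + (R3‖R_L) = 34.78 kΩ, so V_A = 6.68 × 34.78/44.78 = 5.188 V.
Then V_B = V_A × (R3‖R_L)/(R2 + R3‖R_L) = 5.188 × 24.78/34.78 = 3.70 V.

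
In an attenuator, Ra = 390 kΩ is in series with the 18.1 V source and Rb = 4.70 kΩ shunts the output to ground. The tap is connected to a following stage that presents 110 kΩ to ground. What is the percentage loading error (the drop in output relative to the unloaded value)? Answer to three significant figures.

4.05 %

The divider's output (Thévenin) resistance is Ra‖Rb = 4.644 kΩ.
Fractional drop under load = R_th/(R_th + R_L) = 4.644 / (4.644 + 110) = 0.04051.
So the output falls by 4.05 %.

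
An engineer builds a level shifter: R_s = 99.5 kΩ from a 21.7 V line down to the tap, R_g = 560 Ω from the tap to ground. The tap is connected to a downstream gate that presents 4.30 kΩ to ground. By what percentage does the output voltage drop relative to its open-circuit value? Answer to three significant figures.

11.5 %

Unloaded V = 21.7 × 560/100100 = 0.12145 V.
Loaded: R_g‖R_L = 495.5 Ω, giving V = 21.7 × 495.5/100000 = 0.10752 V.
Drop = (0.12145 − 0.10752) / 0.12145 = 11.5 %.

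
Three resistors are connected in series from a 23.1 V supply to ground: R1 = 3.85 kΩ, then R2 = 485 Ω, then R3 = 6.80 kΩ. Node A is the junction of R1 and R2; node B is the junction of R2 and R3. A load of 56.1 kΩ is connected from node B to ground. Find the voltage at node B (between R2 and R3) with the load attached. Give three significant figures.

At node B, R3 is in parallel with the load: R3‖R_L = 6065 Ω.
Below node A the resistance is R2 + (R3‖R_L) = 6550 Ω, so V_A = 23.1 × 6550/10400 = 14.55 V.
Then V_B = V_A × (R3‖R_L)/(R2 + R3‖R_L) = 14.55 × 6065/6550 = 13.5 V.

V ≈ 13.5 V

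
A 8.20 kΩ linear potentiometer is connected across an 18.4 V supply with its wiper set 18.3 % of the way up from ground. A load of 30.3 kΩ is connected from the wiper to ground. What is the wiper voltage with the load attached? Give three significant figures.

V ≈ 3.24 V

The wiper splits the pot into (1−α)R = 6.699 kΩ above and αR = 1.501 kΩ below.
Lower section ‖ load = 1.430 kΩ.
V_wiper = 18.4 × 1.430/(6.699 + 1.430) = 3.24 V.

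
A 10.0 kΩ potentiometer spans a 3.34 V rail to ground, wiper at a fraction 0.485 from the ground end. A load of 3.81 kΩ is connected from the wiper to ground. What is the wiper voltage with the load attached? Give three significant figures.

V ≈ 0.978 V

The wiper splits the pot into (1−α)R = 5.150 kΩ above and αR = 4.850 kΩ below.
Lower section ‖ load = 2.134 kΩ.
V_wiper = 3.34 × 2.134/(5.150 + 2.134) = 0.978 V.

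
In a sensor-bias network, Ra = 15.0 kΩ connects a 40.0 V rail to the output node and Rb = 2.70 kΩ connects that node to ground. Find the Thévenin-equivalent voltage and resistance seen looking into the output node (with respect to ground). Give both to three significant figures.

V_th is the open-circuit tap voltage: 40.0 × 2.70/(15.0 + 2.70) = 6.10 V.
With the supply zeroed, Ra and Rb appear in parallel from the tap: R_th = Ra‖Rb = (15.0 × 2.70)/17.70 = 2.29 kΩ.

V_th = 6.10 V, R_th = 2.29 kΩ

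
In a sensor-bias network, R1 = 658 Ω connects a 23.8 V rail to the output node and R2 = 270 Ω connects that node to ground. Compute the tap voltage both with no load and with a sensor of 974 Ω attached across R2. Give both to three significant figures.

Unloaded: 6.92 V; loaded: 5.79 V

Open-circuit: V = 23.8 × 270/(658 + 270) = 6.92 V.
With the load, R2 becomes R2‖R_L = 211.4 Ω, so V = 23.8 × 211.4/869.4 = 5.79 V.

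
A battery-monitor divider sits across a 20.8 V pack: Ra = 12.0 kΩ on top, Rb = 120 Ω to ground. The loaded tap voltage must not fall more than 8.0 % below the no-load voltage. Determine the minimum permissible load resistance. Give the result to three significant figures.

Output resistance R_th = Ra‖Rb = (12000 × 120)/12120 = 118.8 Ω.
The fractional drop is R_th/(R_th + R_L); requiring this ≤ 0.0800 gives R_L ≥ R_th(1/0.0800 − 1) = 118.8 × 11.50 = 1.37 kΩ.

R_L(min) ≈ 1.37 kΩ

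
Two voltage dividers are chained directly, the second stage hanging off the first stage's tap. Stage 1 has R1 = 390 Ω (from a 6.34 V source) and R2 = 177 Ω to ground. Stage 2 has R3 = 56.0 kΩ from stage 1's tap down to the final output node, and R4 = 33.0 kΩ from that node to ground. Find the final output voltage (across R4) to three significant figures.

Stage 2 presents R3+R4 = 89000 Ω as a load on stage 1's tap.
Stage 1's lower leg becomes R2‖(R3+R4) = 176.6 Ω, so V_mid = 6.34 × 176.6/566.6 = 1.976 V.
Stage 2 is itself unloaded: V_out = V_mid × R4/(R3+R4) = 1.976 × 33000/89000 = 0.733 V.

V_out ≈ 0.733 V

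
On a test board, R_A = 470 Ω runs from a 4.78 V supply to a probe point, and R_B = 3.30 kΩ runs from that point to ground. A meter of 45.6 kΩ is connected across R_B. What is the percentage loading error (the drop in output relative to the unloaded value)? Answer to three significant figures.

The divider's output (Thévenin) resistance is R_A‖R_B = 411.4 Ω.
Fractional drop under load = R_th/(R_th + R_L) = 411.4 / (411.4 + 45600) = 0.008941.
So the output falls by 0.894 %.

0.894 %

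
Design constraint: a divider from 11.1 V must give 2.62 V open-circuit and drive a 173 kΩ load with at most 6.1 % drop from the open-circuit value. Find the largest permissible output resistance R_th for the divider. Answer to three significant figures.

Loading drop = R_th/(R_th + R_L) ≤ 0.0610, so R_th ≤ R_L · ε/(1−ε) = 173 kΩ × 0.0610/0.9390 = 11.2 kΩ.

R_th ≤ 11.2 kΩ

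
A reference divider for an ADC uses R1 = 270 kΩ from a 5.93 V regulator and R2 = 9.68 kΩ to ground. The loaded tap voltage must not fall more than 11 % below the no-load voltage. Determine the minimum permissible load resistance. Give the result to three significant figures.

Output resistance R_th = R1‖R2 = (270 × 9.68)/279.7 = 9.345 kΩ.
The fractional drop is R_th/(R_th + R_L); requiring this ≤ 0.110 gives R_L ≥ R_th(1/0.110 − 1) = 9.345 × 8.091 = 75.6 kΩ.

R_L(min) ≈ 75.6 kΩ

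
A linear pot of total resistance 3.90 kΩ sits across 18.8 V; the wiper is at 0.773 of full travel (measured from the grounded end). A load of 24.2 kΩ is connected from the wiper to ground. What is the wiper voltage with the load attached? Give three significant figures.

V ≈ 14.1 V

The wiper splits the pot into (1−α)R = 885.3 Ω above and αR = 3015 Ω below.
Lower section ‖ load = 2681 Ω.
V_wiper = 18.8 × 2681/(885.3 + 2681) = 14.1 V.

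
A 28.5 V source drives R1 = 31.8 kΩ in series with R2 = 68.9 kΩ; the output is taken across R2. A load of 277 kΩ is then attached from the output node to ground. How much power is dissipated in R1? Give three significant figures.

Total resistance from the source is R1 + (R2‖R_L) = 86.98 kΩ, so I = 28.5/86.98 kΩ = 0.3277 mA.
P = I²·R1 = (0.3277 mA)² × 31.8 kΩ = 3.41 mW.

P ≈ 3.41 mW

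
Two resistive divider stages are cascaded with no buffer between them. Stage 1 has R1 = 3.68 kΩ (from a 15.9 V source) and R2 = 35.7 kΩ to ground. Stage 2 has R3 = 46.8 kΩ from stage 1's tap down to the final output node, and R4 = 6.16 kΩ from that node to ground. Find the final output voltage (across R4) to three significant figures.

Stage 2 presents R3+R4 = 52.96 kΩ as a load on stage 1's tap.
Stage 1's lower leg becomes R2‖(R3+R4) = 21.32 kΩ, so V_mid = 15.9 × 21.32/25.00 = 13.56 V.
Stage 2 is itself unloaded: V_out = V_mid × R4/(R3+R4) = 13.56 × 6.16/52.96 = 1.58 V.

V_out ≈ 1.58 V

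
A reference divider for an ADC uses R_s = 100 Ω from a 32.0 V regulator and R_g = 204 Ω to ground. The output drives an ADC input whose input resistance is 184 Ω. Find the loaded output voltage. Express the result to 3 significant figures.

V_out ≈ 15.7 V

The load sits in parallel with R_g: R_g‖R_L = (204 × 184) / (204 + 184) = 96.74 Ω.
V_out = 32.0 × 96.74 / (100 + 96.74) = 32.0 × 96.74/196.7 = 15.7 V.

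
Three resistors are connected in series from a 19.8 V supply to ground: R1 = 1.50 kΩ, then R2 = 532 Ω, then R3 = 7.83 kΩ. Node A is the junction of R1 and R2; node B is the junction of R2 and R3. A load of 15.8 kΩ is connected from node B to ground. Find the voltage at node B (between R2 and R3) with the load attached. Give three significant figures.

V ≈ 14.3 V

At node B, R3 is in parallel with the load: R3‖R_L = 5235 Ω.
Below node A the resistance is R2 + (R3‖R_L) = 5767 Ω, so V_A = 19.8 × 5767/7267 = 15.71 V.
Then V_B = V_A × (R3‖R_L)/(R2 + R3‖R_L) = 15.71 × 5235/5767 = 14.3 V.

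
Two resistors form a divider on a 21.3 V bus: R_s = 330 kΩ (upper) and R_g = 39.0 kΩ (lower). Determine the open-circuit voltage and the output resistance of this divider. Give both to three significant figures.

V_th = 2.25 V, R_th = 34.9 kΩ

V_th is the open-circuit tap voltage: 21.3 × 39.0/(330 + 39.0) = 2.25 V.
With the supply zeroed, R_s and R_g appear in parallel from the tap: R_th = R_s‖R_g = (330 × 39.0)/369.0 = 34.9 kΩ.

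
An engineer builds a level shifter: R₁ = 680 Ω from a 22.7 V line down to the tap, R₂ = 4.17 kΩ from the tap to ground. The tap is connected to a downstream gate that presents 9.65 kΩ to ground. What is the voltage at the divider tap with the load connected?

V_out ≈ 18.4 V

The load sits in parallel with R₂: R₂‖R_L = (4170 × 9650) / (4170 + 9650) = 2912 Ω.
V_out = 22.7 × 2912 / (680 + 2912) = 22.7 × 2912/3592 = 18.4 V.
(Unloaded it would have been 19.5 V.)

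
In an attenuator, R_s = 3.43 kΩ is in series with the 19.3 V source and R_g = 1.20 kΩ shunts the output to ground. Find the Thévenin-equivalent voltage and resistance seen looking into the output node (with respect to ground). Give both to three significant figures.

V_th = 5.00 V, R_th = 889 Ω

V_th is the open-circuit tap voltage: 19.3 × 1.20/(3.43 + 1.20) = 5.00 V.
With the supply zeroed, R_s and R_g appear in parallel from the tap: R_th = R_s‖R_g = (3.43 × 1.20)/4.630 = 889 Ω.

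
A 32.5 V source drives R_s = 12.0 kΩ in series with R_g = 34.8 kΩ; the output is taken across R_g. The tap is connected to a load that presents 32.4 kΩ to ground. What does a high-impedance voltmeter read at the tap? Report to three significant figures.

V_out ≈ 18.9 V

The load sits in parallel with R_g: R_g‖R_L = (34.8 × 32.4) / (34.8 + 32.4) = 16.78 kΩ.
V_out = 32.5 × 16.78 / (12.0 + 16.78) = 32.5 × 16.78/28.78 = 18.9 V.
(Unloaded it would have been 24.2 V.)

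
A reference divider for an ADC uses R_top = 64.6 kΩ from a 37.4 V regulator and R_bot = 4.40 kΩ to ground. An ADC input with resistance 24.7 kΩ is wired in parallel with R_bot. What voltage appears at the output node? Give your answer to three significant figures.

The load sits in parallel with R_bot: R_bot‖R_L = (4.40 × 24.7) / (4.40 + 24.7) = 3.735 kΩ.
V_out = 37.4 × 3.735 / (64.6 + 3.735) = 37.4 × 3.735/68.33 = 2.04 V.

V_out ≈ 2.04 V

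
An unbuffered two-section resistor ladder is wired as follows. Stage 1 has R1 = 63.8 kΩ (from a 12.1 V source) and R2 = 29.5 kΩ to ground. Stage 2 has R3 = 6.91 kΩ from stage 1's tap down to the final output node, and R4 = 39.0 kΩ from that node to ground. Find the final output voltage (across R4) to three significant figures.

Stage 2 presents R3+R4 = 45.91 kΩ as a load on stage 1's tap.
Stage 1's lower leg becomes R2‖(R3+R4) = 17.96 kΩ, so V_mid = 12.1 × 17.96/81.76 = 2.658 V.
Stage 2 is itself unloaded: V_out = V_mid × R4/(R3+R4) = 2.658 × 39.0/45.91 = 2.26 V.

V_out ≈ 2.26 V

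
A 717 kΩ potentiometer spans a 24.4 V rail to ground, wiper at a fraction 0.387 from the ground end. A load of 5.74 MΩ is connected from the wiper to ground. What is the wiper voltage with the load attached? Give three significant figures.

V ≈ 9.17 V

The wiper splits the pot into (1−α)R = 439.5 kΩ above and αR = 277.5 kΩ below.
Lower section ‖ load = 264.7 kΩ.
V_wiper = 24.4 × 264.7/(439.5 + 264.7) = 9.17 V.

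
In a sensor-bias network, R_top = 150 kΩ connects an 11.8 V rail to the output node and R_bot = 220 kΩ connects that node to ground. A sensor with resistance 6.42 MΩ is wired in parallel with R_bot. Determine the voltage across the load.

V_out ≈ 6.92 V

The load sits in parallel with R_bot: R_bot‖R_L = (220 × 6420) / (220 + 6420) = 212.7 kΩ.
V_out = 11.8 × 212.7 / (150 + 212.7) = 11.8 × 212.7/362.7 = 6.92 V.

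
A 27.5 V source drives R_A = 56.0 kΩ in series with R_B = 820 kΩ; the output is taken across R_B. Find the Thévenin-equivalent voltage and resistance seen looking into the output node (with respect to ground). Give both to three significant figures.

V_th is the open-circuit tap voltage: 27.5 × 820/(56.0 + 820) = 25.7 V.
With the supply zeroed, R_A and R_B appear in parallel from the tap: R_th = R_A‖R_B = (56.0 × 820)/876.0 = 52.4 kΩ.

V_th = 25.7 V, R_th = 52.4 kΩ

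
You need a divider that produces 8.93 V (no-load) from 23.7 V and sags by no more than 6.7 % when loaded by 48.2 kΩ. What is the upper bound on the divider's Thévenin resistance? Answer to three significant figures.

Loading drop = R_th/(R_th + R_L) ≤ 0.0670, so R_th ≤ R_L · ε/(1−ε) = 48.2 kΩ × 0.0670/0.9330 = 3.46 kΩ.
(Any R1, R2 with R2/(R1+R2) = 0.377 and R1‖R2 ≤ 3.46 kΩ will meet the spec.)

R_th ≤ 3.46 kΩ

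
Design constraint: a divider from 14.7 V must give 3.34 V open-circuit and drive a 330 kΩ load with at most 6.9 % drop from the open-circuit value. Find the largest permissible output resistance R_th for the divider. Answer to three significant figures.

Loading drop = R_th/(R_th + R_L) ≤ 0.0690, so R_th ≤ R_L · ε/(1−ε) = 330 kΩ × 0.0690/0.9310 = 24.5 kΩ.

R_th ≤ 24.5 kΩ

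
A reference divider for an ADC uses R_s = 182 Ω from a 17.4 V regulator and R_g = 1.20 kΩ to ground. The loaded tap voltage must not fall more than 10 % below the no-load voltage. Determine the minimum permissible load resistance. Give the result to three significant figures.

Output resistance R_th = R_s‖R_g = (182 × 1200)/1382 = 158.0 Ω.
The fractional drop is R_th/(R_th + R_L); requiring this ≤ 0.100 gives R_L ≥ R_th(1/0.100 − 1) = 158.0 × 9.000 = 1.42 kΩ.

R_L(min) ≈ 1.42 kΩ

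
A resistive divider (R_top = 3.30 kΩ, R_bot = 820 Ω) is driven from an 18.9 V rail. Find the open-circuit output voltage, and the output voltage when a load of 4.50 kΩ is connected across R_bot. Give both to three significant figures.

Open-circuit: V = 18.9 × 820/(3300 + 820) = 3.76 V.
With the load, R_bot becomes R_bot‖R_L = 693.6 Ω, so V = 18.9 × 693.6/3994 = 3.28 V.

Unloaded: 3.76 V; loaded: 3.28 V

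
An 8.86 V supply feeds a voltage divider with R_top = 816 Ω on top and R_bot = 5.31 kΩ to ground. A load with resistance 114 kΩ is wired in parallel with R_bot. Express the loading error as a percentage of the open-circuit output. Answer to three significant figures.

The divider's output (Thévenin) resistance is R_top‖R_bot = 707.3 Ω.
Fractional drop under load = R_th/(R_th + R_L) = 707.3 / (707.3 + 114000) = 0.006166.
So the output falls by 0.617 %.

0.617 %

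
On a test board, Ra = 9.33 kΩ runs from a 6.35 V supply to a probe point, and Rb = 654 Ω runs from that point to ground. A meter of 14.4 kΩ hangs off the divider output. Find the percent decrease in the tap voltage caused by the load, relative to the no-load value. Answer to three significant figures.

The divider's output (Thévenin) resistance is Ra‖Rb = 611.2 Ω.
Fractional drop under load = R_th/(R_th + R_L) = 611.2 / (611.2 + 14400) = 0.04071.
So the output falls by 4.07 %.

4.07 %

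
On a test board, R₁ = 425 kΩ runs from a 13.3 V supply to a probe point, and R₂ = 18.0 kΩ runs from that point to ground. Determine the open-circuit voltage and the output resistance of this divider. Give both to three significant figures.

V_th = 0.540 V, R_th = 17.3 kΩ

V_th is the open-circuit tap voltage: 13.3 × 18.0/(425 + 18.0) = 0.540 V.
With the supply zeroed, R₁ and R₂ appear in parallel from the tap: R_th = R₁‖R₂ = (425 × 18.0)/443.0 = 17.3 kΩ.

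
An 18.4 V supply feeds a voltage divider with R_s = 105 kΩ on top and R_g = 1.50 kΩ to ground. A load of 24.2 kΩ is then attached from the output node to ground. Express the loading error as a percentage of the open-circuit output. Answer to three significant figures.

The divider's output (Thévenin) resistance is R_s‖R_g = 1.479 kΩ.
Fractional drop under load = R_th/(R_th + R_L) = 1.479 / (1.479 + 24.2) = 0.05759.
So the output falls by 5.76 %.

5.76 %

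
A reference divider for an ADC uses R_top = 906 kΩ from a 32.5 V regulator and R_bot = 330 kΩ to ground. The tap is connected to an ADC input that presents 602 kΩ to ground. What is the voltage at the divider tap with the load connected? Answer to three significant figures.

The load sits in parallel with R_bot: R_bot‖R_L = (330 × 602) / (330 + 602) = 213.2 kΩ.
V_out = 32.5 × 213.2 / (906 + 213.2) = 32.5 × 213.2/1119 = 6.19 V.
(Unloaded it would have been 8.68 V.)

V_out ≈ 6.19 V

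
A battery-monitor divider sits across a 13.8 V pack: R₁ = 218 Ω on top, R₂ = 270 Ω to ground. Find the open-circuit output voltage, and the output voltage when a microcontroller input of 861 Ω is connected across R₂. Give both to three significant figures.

Unloaded: 7.64 V; loaded: 6.70 V

Open-circuit: V = 13.8 × 270/(218 + 270) = 7.64 V.
With the load, R₂ becomes R₂‖R_L = 205.5 Ω, so V = 13.8 × 205.5/423.5 = 6.70 V.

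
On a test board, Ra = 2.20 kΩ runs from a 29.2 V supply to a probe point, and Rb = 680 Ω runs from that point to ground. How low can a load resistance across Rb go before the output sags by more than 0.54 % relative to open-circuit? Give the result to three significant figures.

Output resistance R_th = Ra‖Rb = (2200 × 680)/2880 = 519.4 Ω.
The fractional drop is R_th/(R_th + R_L); requiring this ≤ 0.00540 gives R_L ≥ R_th(1/0.00540 − 1) = 519.4 × 184.2 = 95.7 kΩ.

R_L(min) ≈ 95.7 kΩ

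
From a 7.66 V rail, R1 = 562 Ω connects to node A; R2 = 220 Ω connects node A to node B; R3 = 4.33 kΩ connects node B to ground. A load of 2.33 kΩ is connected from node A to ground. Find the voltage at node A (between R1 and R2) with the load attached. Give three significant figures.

Below node A the series string R2+R3 = 4550 Ω sits in parallel with the 2330 Ω load: 1541 Ω.
V_A = 7.66 × 1541/(562 + 1541) = 5.61 V.

V ≈ 5.61 V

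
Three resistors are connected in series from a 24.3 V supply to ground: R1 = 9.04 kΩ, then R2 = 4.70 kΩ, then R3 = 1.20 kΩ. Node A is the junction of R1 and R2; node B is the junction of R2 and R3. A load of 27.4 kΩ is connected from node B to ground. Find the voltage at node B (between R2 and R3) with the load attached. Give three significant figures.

At node B, R3 is in parallel with the load: R3‖R_L = 1.150 kΩ.
Below node A the resistance is R2 + (R3‖R_L) = 5.850 kΩ, so V_A = 24.3 × 5.850/14.89 = 9.547 V.
Then V_B = V_A × (R3‖R_L)/(R2 + R3‖R_L) = 9.547 × 1.150/5.850 = 1.88 V.

V ≈ 1.88 V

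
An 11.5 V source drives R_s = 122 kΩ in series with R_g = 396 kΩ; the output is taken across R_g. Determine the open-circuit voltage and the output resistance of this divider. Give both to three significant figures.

V_th is the open-circuit tap voltage: 11.5 × 396/(122 + 396) = 8.79 V.
With the supply zeroed, R_s and R_g appear in parallel from the tap: R_th = R_s‖R_g = (122 × 396)/518.0 = 93.3 kΩ.

V_th = 8.79 V, R_th = 93.3 kΩ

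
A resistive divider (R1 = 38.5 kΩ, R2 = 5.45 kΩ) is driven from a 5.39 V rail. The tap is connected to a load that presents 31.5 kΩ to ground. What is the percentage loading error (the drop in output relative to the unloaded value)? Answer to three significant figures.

13.2 %

Unloaded V = 5.39 × 5.45/43.95 = 0.66838 V.
Loaded: R2‖R_L = 4.646 kΩ, giving V = 5.39 × 4.646/43.15 = 0.58042 V.
Drop = (0.66838 − 0.58042) / 0.66838 = 13.2 %.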